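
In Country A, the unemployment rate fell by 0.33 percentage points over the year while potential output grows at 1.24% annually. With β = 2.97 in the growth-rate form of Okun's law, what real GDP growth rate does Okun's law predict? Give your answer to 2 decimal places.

2.22%

Growth-rate Okun's law: g_Y = g_Y* - β × Δu.
g_Y = 1.24 - 2.97 × (-0.33) = 1.24 + 0.9801 = 2.2201%, i.e. 2.22% to 2 d.p.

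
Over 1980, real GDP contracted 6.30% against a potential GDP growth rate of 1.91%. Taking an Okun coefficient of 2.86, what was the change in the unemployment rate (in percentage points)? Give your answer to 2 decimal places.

Growth-rate Okun's law: g_Y = g_Y* - β × Δu, so Δu = (g_Y* - g_Y)/β.
Δu = (1.91 + 6.3)/2.86 = 8.21/2.86 = 2.87 percentage points.

2.87 percentage points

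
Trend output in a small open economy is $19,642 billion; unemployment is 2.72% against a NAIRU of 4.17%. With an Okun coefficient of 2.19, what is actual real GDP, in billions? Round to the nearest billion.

Unemployment gap = 2.72 - 4.17 = -1.45 points, so the output gap is -2.19 × (-1.45) = 3.1755%.
Actual GDP = 19642 × (1 + 3.1755/100) = 19642 × 1.031755 ≈ 20266 billion.

$20,266 billion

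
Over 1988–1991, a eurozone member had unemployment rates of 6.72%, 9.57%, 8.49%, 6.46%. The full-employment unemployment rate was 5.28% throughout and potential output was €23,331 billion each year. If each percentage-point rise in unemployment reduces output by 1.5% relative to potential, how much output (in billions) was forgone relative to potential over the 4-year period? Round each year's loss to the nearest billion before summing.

€3,541 billion

Year 1988: gap = -1.5 × (6.72 - 5.28) = -2.16%, loss ≈ 23331 × 2.16/100 ≈ 504.
Year 1989: gap = -1.5 × (9.57 - 5.28) = -6.435%, loss ≈ 23331 × 6.435/100 ≈ 1501.
Year 1990: gap = -1.5 × (8.49 - 5.28) = -4.815%, loss ≈ 23331 × 4.815/100 ≈ 1123.
Year 1991: gap = -1.5 × (6.46 - 5.28) = -1.77%, loss ≈ 23331 × 1.77/100 ≈ 413.
Total lost output = 504 + 1501 + 1123 + 413 = 3541 billion.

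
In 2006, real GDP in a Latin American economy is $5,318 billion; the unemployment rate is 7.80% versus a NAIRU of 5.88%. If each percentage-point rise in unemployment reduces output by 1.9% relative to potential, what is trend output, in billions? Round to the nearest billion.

Unemployment gap = 7.8 - 5.88 = 1.92 points, so output gap = -1.9 × 1.92 = -3.648%.
Since Y = Y* × (1 + gap/100), Y* = 5318/0.96352 ≈ 5519 billion.

$5,519 billion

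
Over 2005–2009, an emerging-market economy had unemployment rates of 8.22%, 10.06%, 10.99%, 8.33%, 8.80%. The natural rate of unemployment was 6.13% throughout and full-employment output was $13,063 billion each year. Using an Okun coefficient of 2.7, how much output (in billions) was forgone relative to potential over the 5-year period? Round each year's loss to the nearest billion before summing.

Year 2005: gap = -2.7 × (8.22 - 6.13) = -5.643%, loss ≈ 13063 × 5.643/100 ≈ 737.
Year 2006: gap = -2.7 × (10.06 - 6.13) = -10.611%, loss ≈ 13063 × 10.611/100 ≈ 1386.
Year 2007: gap = -2.7 × (10.99 - 6.13) = -13.122%, loss ≈ 13063 × 13.122/100 ≈ 1714.
Year 2008: gap = -2.7 × (8.33 - 6.13) = -5.94%, loss ≈ 13063 × 5.94/100 ≈ 776.
Year 2009: gap = -2.7 × (8.8 - 6.13) = -7.209%, loss ≈ 13063 × 7.209/100 ≈ 942.
Total lost output = 737 + 1386 + 1714 + 776 + 942 = 5555 billion.

$5,555 billion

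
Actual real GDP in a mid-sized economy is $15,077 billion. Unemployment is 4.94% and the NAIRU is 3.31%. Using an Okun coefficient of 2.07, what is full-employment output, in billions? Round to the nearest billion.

$15,603 billion

Unemployment gap = 4.94 - 3.31 = 1.63 points, so output gap = -2.07 × 1.63 = -3.3741%.
Since Y = Y* × (1 + gap/100), Y* = 15077/0.966259 ≈ 15603 billion.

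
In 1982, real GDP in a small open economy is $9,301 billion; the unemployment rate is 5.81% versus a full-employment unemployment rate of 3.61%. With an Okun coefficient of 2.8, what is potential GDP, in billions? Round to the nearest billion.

$9,912 billion

Unemployment gap = 5.81 - 3.61 = 2.2 points, so output gap = -2.8 × 2.2 = -6.16%.
Since Y = Y* × (1 + gap/100), Y* = 9301/0.9384 ≈ 9912 billion.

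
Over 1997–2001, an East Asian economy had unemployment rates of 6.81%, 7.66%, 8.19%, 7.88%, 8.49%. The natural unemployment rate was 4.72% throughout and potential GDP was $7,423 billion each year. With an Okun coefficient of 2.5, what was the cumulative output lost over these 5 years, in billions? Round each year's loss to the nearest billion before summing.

$2,864 billion

Year 1997: gap = -2.5 × (6.81 - 4.72) = -5.225%, loss ≈ 7423 × 5.225/100 ≈ 388.
Year 1998: gap = -2.5 × (7.66 - 4.72) = -7.35%, loss ≈ 7423 × 7.35/100 ≈ 546.
Year 1999: gap = -2.5 × (8.19 - 4.72) = -8.675%, loss ≈ 7423 × 8.675/100 ≈ 644.
Year 2000: gap = -2.5 × (7.88 - 4.72) = -7.9%, loss ≈ 7423 × 7.9/100 ≈ 586.
Year 2001: gap = -2.5 × (8.49 - 4.72) = -9.425%, loss ≈ 7423 × 9.425/100 ≈ 700.
Total lost output = 388 + 546 + 644 + 586 + 700 = 2864 billion.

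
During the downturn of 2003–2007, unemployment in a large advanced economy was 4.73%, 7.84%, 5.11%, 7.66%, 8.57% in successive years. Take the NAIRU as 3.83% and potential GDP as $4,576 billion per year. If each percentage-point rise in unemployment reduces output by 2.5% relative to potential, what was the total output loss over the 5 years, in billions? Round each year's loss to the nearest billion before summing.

$1,688 billion

Year 2003: gap = -2.5 × (4.73 - 3.83) = -2.25%, loss ≈ 4576 × 2.25/100 ≈ 103.
Year 2004: gap = -2.5 × (7.84 - 3.83) = -10.025%, loss ≈ 4576 × 10.025/100 ≈ 459.
Year 2005: gap = -2.5 × (5.11 - 3.83) = -3.2%, loss ≈ 4576 × 3.2/100 ≈ 146.
Year 2006: gap = -2.5 × (7.66 - 3.83) = -9.575%, loss ≈ 4576 × 9.575/100 ≈ 438.
Year 2007: gap = -2.5 × (8.57 - 3.83) = -11.85%, loss ≈ 4576 × 11.85/100 ≈ 542.
Total lost output = 103 + 459 + 146 + 438 + 542 = 1688 billion.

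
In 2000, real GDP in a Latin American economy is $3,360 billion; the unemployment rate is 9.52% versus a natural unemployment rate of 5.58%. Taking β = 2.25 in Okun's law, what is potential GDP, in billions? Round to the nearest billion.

Unemployment gap = 9.52 - 5.58 = 3.94 points, so output gap = -2.25 × 3.94 = -8.865%.
Since Y = Y* × (1 + gap/100), Y* = 3360/0.91135 ≈ 3687 billion.

$3,687 billion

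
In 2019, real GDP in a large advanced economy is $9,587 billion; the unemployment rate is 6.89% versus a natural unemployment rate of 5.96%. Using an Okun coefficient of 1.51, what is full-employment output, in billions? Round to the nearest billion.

Unemployment gap = 6.89 - 5.96 = 0.93 points, so output gap = -1.51 × 0.93 = -1.4043%.
Since Y = Y* × (1 + gap/100), Y* = 9587/0.985957 ≈ 9724 billion.

$9,724 billion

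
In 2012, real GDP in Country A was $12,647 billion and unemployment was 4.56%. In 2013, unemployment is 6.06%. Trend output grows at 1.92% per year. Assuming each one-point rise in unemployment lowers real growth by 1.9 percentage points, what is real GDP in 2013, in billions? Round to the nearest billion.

Δu = 6.06 - 4.56 = 1.5 points.
Okun's law (growth form): g_Y = g_Y* - β × Δu = 1.92 - 1.9 × (1.50) = 1.92 - 2.85 = -0.93%.
Real GDP in the next year = 12647 × (1 - 0.93/100) = 12647 × 0.9907 ≈ 12529 billion.

$12,529 billion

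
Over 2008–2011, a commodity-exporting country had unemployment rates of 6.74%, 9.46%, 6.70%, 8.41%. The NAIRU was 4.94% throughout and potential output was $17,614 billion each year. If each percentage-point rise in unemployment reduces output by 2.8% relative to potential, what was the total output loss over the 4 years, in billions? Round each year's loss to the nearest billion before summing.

$5,696 billion

Year 2008: gap = -2.8 × (6.74 - 4.94) = -5.04%, loss ≈ 17614 × 5.04/100 ≈ 888.
Year 2009: gap = -2.8 × (9.46 - 4.94) = -12.656%, loss ≈ 17614 × 12.656/100 ≈ 2229.
Year 2010: gap = -2.8 × (6.7 - 4.94) = -4.928%, loss ≈ 17614 × 4.928/100 ≈ 868.
Year 2011: gap = -2.8 × (8.41 - 4.94) = -9.716%, loss ≈ 17614 × 9.716/100 ≈ 1711.
Total lost output = 888 + 2229 + 868 + 1711 = 5696 billion.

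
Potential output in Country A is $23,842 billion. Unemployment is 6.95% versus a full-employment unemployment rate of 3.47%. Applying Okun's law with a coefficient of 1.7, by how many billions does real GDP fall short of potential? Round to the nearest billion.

$1,410 billion

Output gap = -1.7 × (6.95 - 3.47) = -1.7 × 3.48 = -5.916%.
Actual GDP ≈ 23842 × 0.94084 ≈ 22432 billion, so the shortfall is 23842 - 22432 = 1410 billion.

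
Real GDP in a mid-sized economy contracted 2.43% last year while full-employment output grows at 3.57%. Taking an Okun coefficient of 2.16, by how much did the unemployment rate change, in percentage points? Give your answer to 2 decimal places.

2.78 percentage points

Growth-rate Okun's law: g_Y = g_Y* - β × Δu, so Δu = (g_Y* - g_Y)/β.
Δu = (3.57 + 2.43)/2.16 = 6/2.16 = 2.78 percentage points.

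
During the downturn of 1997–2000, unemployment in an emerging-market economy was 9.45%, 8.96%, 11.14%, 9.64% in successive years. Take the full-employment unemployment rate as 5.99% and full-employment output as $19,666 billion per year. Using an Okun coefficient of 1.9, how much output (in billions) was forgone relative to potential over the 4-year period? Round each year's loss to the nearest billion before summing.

$5,691 billion

Year 1997: gap = -1.9 × (9.45 - 5.99) = -6.574%, loss ≈ 19666 × 6.574/100 ≈ 1293.
Year 1998: gap = -1.9 × (8.96 - 5.99) = -5.643%, loss ≈ 19666 × 5.643/100 ≈ 1110.
Year 1999: gap = -1.9 × (11.14 - 5.99) = -9.785%, loss ≈ 19666 × 9.785/100 ≈ 1924.
Year 2000: gap = -1.9 × (9.64 - 5.99) = -6.935%, loss ≈ 19666 × 6.935/100 ≈ 1364.
Total lost output = 1293 + 1110 + 1924 + 1364 = 5691 billion.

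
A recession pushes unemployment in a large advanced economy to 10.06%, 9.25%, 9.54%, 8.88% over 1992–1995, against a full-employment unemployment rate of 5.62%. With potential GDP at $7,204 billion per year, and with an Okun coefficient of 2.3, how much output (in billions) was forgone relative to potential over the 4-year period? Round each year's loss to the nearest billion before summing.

Year 1992: gap = -2.3 × (10.06 - 5.62) = -10.212%, loss ≈ 7204 × 10.212/100 ≈ 736.
Year 1993: gap = -2.3 × (9.25 - 5.62) = -8.349%, loss ≈ 7204 × 8.349/100 ≈ 601.
Year 1994: gap = -2.3 × (9.54 - 5.62) = -9.016%, loss ≈ 7204 × 9.016/100 ≈ 650.
Year 1995: gap = -2.3 × (8.88 - 5.62) = -7.498%, loss ≈ 7204 × 7.498/100 ≈ 540.
Total lost output = 736 + 601 + 650 + 540 = 2527 billion.

$2,527 billion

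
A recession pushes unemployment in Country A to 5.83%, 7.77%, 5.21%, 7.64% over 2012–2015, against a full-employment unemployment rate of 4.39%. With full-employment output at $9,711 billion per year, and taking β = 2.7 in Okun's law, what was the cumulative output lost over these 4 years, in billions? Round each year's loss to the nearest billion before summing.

$2,331 billion

Year 2012: gap = -2.7 × (5.83 - 4.39) = -3.888%, loss ≈ 9711 × 3.888/100 ≈ 378.
Year 2013: gap = -2.7 × (7.77 - 4.39) = -9.126%, loss ≈ 9711 × 9.126/100 ≈ 886.
Year 2014: gap = -2.7 × (5.21 - 4.39) = -2.214%, loss ≈ 9711 × 2.214/100 ≈ 215.
Year 2015: gap = -2.7 × (7.64 - 4.39) = -8.775%, loss ≈ 9711 × 8.775/100 ≈ 852.
Total lost output = 378 + 886 + 215 + 852 = 2331 billion.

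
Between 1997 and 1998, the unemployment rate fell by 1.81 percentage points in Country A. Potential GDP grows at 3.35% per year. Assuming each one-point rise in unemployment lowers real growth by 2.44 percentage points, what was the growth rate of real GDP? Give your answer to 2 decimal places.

Growth-rate Okun's law: g_Y = g_Y* - β × Δu.
g_Y = 3.35 - 2.44 × (-1.81) = 3.35 + 4.4164 = 7.7664%, i.e. 7.77% to 2 d.p.

7.77%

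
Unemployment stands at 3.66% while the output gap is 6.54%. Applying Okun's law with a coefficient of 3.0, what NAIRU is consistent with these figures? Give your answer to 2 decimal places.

5.84%

From Okun's law, u - u* = -(output gap)/β = -(6.54)/3.0 = -2.18 points.
So u* = 3.66 + 2.18 = 5.84%.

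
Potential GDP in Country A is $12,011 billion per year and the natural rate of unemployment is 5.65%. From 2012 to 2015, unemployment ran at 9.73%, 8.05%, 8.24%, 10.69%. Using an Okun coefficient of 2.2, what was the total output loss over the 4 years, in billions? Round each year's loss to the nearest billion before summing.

$3,728 billion

Year 2012: gap = -2.2 × (9.73 - 5.65) = -8.976%, loss ≈ 12011 × 8.976/100 ≈ 1078.
Year 2013: gap = -2.2 × (8.05 - 5.65) = -5.28%, loss ≈ 12011 × 5.28/100 ≈ 634.
Year 2014: gap = -2.2 × (8.24 - 5.65) = -5.698%, loss ≈ 12011 × 5.698/100 ≈ 684.
Year 2015: gap = -2.2 × (10.69 - 5.65) = -11.088%, loss ≈ 12011 × 11.088/100 ≈ 1332.
Total lost output = 1078 + 634 + 684 + 1332 = 3728 billion.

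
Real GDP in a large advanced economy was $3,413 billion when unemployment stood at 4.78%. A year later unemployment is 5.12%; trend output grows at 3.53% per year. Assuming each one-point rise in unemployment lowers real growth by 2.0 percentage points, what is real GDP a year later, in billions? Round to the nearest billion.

Δu = 5.12 - 4.78 = 0.34 points.
Okun's law (growth form): g_Y = g_Y* - β × Δu = 3.53 - 2.0 × (0.34) = 3.53 - 0.68 = 2.85%.
Real GDP in the next year = 3413 × (1 + 2.85/100) = 3413 × 1.0285 ≈ 3510 billion.

$3,510 billion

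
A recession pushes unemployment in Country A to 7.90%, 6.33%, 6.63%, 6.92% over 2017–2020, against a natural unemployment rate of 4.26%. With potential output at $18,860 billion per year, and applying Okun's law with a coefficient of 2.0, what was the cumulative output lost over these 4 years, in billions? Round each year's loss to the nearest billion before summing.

Year 2017: gap = -2.0 × (7.9 - 4.26) = -7.28%, loss ≈ 18860 × 7.28/100 ≈ 1373.
Year 2018: gap = -2.0 × (6.33 - 4.26) = -4.14%, loss ≈ 18860 × 4.14/100 ≈ 781.
Year 2019: gap = -2.0 × (6.63 - 4.26) = -4.74%, loss ≈ 18860 × 4.74/100 ≈ 894.
Year 2020: gap = -2.0 × (6.92 - 4.26) = -5.32%, loss ≈ 18860 × 5.32/100 ≈ 1003.
Total lost output = 1373 + 781 + 894 + 1003 = 4051 billion.

$4,051 billion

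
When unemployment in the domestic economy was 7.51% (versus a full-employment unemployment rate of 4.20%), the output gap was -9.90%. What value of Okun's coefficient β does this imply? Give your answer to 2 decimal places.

Okun's law: output gap = -β × (u - u*).
-9.90 = -β × (7.51 - 4.2) = -β × 3.31, so β = 9.9/3.31 = 2.99.

β ≈ 2.99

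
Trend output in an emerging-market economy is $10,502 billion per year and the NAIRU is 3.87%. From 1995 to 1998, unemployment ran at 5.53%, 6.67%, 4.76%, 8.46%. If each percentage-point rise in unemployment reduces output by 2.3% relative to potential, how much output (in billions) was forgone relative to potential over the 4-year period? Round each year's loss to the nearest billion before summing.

Year 1995: gap = -2.3 × (5.53 - 3.87) = -3.818%, loss ≈ 10502 × 3.818/100 ≈ 401.
Year 1996: gap = -2.3 × (6.67 - 3.87) = -6.44%, loss ≈ 10502 × 6.44/100 ≈ 676.
Year 1997: gap = -2.3 × (4.76 - 3.87) = -2.047%, loss ≈ 10502 × 2.047/100 ≈ 215.
Year 1998: gap = -2.3 × (8.46 - 3.87) = -10.557%, loss ≈ 10502 × 10.557/100 ≈ 1109.
Total lost output = 401 + 676 + 215 + 1109 = 2401 billion.

$2,401 billion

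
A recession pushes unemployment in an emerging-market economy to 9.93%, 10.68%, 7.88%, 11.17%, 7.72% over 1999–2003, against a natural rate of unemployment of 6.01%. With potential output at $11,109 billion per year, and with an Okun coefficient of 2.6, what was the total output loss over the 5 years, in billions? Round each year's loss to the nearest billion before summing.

$5,005 billion

Year 1999: gap = -2.6 × (9.93 - 6.01) = -10.192%, loss ≈ 11109 × 10.192/100 ≈ 1132.
Year 2000: gap = -2.6 × (10.68 - 6.01) = -12.142%, loss ≈ 11109 × 12.142/100 ≈ 1349.
Year 2001: gap = -2.6 × (7.88 - 6.01) = -4.862%, loss ≈ 11109 × 4.862/100 ≈ 540.
Year 2002: gap = -2.6 × (11.17 - 6.01) = -13.416%, loss ≈ 11109 × 13.416/100 ≈ 1490.
Year 2003: gap = -2.6 × (7.72 - 6.01) = -4.446%, loss ≈ 11109 × 4.446/100 ≈ 494.
Total lost output = 1132 + 1349 + 540 + 1490 + 494 = 5005 billion.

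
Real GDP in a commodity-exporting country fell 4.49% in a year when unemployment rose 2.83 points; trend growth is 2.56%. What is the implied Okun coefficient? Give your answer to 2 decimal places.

Growth form: g_Y = g_Y* - β × Δu, so β = (g_Y* - g_Y)/Δu.
β = (2.56 + 4.49)/2.83 = 7.05/2.83 = 2.49.

β ≈ 2.49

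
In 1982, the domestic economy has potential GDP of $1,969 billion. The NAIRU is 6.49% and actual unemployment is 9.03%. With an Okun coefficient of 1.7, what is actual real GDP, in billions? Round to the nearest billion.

Unemployment gap = 9.03 - 6.49 = 2.54 points, so the output gap is -1.7 × 2.54 = -4.318%.
Actual GDP = 1969 × (1 - 4.318/100) = 1969 × 0.95682 ≈ 1884 billion.

$1,884 billion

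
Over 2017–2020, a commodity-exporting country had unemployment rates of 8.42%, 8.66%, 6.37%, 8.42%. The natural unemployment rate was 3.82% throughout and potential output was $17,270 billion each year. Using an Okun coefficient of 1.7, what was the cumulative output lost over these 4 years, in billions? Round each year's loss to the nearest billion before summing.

$4,872 billion

Year 2017: gap = -1.7 × (8.42 - 3.82) = -7.82%, loss ≈ 17270 × 7.82/100 ≈ 1351.
Year 2018: gap = -1.7 × (8.66 - 3.82) = -8.228%, loss ≈ 17270 × 8.228/100 ≈ 1421.
Year 2019: gap = -1.7 × (6.37 - 3.82) = -4.335%, loss ≈ 17270 × 4.335/100 ≈ 749.
Year 2020: gap = -1.7 × (8.42 - 3.82) = -7.82%, loss ≈ 17270 × 7.82/100 ≈ 1351.
Total lost output = 1351 + 1421 + 749 + 1351 = 4872 billion.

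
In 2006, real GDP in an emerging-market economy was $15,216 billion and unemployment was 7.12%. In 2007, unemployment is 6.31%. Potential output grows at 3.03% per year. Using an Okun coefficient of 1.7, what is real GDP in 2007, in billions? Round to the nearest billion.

Δu = 6.31 - 7.12 = -0.81 points.
Okun's law (growth form): g_Y = g_Y* - β × Δu = 3.03 - 1.7 × (-0.81) = 3.03 + 1.377 = 4.407%.
Real GDP in the next year = 15216 × (1 + 4.407/100) = 15216 × 1.04407 ≈ 15887 billion.

$15,887 billion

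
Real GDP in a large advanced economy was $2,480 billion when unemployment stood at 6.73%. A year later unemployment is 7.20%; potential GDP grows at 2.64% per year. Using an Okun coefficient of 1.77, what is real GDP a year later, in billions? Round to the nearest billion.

Δu = 7.2 - 6.73 = 0.47 points.
Okun's law (growth form): g_Y = g_Y* - β × Δu = 2.64 - 1.77 × (0.47) = 2.64 - 0.8319 = 1.8081%.
Real GDP in the next year = 2480 × (1 + 1.8081/100) = 2480 × 1.018081 ≈ 2525 billion.

$2,525 billion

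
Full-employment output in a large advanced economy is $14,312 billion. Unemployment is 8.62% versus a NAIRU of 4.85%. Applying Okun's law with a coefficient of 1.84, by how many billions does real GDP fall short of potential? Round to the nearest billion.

$993 billion

Output gap = -1.84 × (8.62 - 4.85) = -1.84 × 3.77 = -6.9368%.
Actual GDP ≈ 14312 × 0.930632 ≈ 13319 billion, so the shortfall is 14312 - 13319 = 993 billion.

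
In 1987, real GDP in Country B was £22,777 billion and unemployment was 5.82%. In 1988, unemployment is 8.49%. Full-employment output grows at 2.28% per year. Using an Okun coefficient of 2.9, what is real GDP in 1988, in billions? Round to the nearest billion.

£21,533 billion

Δu = 8.49 - 5.82 = 2.67 points.
Okun's law (growth form): g_Y = g_Y* - β × Δu = 2.28 - 2.9 × (2.67) = 2.28 - 7.743 = -5.463%.
Real GDP in the next year = 22777 × (1 - 5.463/100) = 22777 × 0.94537 ≈ 21533 billion.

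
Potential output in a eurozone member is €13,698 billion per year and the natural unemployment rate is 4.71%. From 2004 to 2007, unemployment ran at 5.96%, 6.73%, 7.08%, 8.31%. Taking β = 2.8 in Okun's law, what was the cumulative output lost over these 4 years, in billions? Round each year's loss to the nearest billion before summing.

Year 2004: gap = -2.8 × (5.96 - 4.71) = -3.5%, loss ≈ 13698 × 3.5/100 ≈ 479.
Year 2005: gap = -2.8 × (6.73 - 4.71) = -5.656%, loss ≈ 13698 × 5.656/100 ≈ 775.
Year 2006: gap = -2.8 × (7.08 - 4.71) = -6.636%, loss ≈ 13698 × 6.636/100 ≈ 909.
Year 2007: gap = -2.8 × (8.31 - 4.71) = -10.08%, loss ≈ 13698 × 10.08/100 ≈ 1381.
Total lost output = 479 + 775 + 909 + 1381 = 3544 billion.

€3,544 billion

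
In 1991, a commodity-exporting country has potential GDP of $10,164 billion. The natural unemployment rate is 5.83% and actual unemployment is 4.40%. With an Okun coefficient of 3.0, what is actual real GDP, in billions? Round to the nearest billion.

Unemployment gap = 4.4 - 5.83 = -1.43 points, so the output gap is -3 × (-1.43) = 4.29%.
Actual GDP = 10164 × (1 + 4.29/100) = 10164 × 1.0429 ≈ 10600 billion.

$10,600 billion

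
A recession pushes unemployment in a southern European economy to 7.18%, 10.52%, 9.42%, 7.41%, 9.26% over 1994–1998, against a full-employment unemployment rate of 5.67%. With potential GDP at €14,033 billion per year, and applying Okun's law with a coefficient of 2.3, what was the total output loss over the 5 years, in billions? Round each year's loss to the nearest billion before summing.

Year 1994: gap = -2.3 × (7.18 - 5.67) = -3.473%, loss ≈ 14033 × 3.473/100 ≈ 487.
Year 1995: gap = -2.3 × (10.52 - 5.67) = -11.155%, loss ≈ 14033 × 11.155/100 ≈ 1565.
Year 1996: gap = -2.3 × (9.42 - 5.67) = -8.625%, loss ≈ 14033 × 8.625/100 ≈ 1210.
Year 1997: gap = -2.3 × (7.41 - 5.67) = -4.002%, loss ≈ 14033 × 4.002/100 ≈ 562.
Year 1998: gap = -2.3 × (9.26 - 5.67) = -8.257%, loss ≈ 14033 × 8.257/100 ≈ 1159.
Total lost output = 487 + 1565 + 1210 + 562 + 1159 = 4983 billion.

€4,983 billion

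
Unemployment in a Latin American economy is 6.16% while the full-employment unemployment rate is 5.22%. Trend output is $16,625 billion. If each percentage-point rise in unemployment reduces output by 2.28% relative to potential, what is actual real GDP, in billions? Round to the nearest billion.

$16,269 billion

Unemployment gap = 6.16 - 5.22 = 0.94 points, so the output gap is -2.28 × 0.94 = -2.1432%.
Actual GDP = 16625 × (1 - 2.1432/100) = 16625 × 0.978568 ≈ 16269 billion.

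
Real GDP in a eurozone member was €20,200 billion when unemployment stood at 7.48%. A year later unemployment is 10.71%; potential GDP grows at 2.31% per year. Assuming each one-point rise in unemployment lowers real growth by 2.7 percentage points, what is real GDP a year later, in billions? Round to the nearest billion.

€18,905 billion

Δu = 10.71 - 7.48 = 3.23 points.
Okun's law (growth form): g_Y = g_Y* - β × Δu = 2.31 - 2.7 × (3.23) = 2.31 - 8.721 = -6.411%.
Real GDP in the next year = 20200 × (1 - 6.411/100) = 20200 × 0.93589 ≈ 18905 billion.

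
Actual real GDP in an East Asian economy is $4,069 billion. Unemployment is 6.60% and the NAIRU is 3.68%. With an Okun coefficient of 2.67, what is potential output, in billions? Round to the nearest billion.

Unemployment gap = 6.6 - 3.68 = 2.92 points, so output gap = -2.67 × 2.92 = -7.7964%.
Since Y = Y* × (1 + gap/100), Y* = 4069/0.922036 ≈ 4413 billion.

$4,413 billion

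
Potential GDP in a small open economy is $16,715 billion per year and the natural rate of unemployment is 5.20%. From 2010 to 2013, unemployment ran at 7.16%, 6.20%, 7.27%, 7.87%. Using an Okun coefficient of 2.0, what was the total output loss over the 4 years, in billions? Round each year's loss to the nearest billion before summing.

Year 2010: gap = -2.0 × (7.16 - 5.2) = -3.92%, loss ≈ 16715 × 3.92/100 ≈ 655.
Year 2011: gap = -2.0 × (6.2 - 5.2) = -2%, loss ≈ 16715 × 2/100 ≈ 334.
Year 2012: gap = -2.0 × (7.27 - 5.2) = -4.14%, loss ≈ 16715 × 4.14/100 ≈ 692.
Year 2013: gap = -2.0 × (7.87 - 5.2) = -5.34%, loss ≈ 16715 × 5.34/100 ≈ 893.
Total lost output = 655 + 334 + 692 + 893 = 2574 billion.

$2,574 billion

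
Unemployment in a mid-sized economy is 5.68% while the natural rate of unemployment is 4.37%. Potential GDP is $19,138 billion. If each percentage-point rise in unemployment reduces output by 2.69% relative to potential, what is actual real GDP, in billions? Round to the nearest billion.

$18,464 billion

Unemployment gap = 5.68 - 4.37 = 1.31 points, so the output gap is -2.69 × 1.31 = -3.5239%.
Actual GDP = 19138 × (1 - 3.5239/100) = 19138 × 0.964761 ≈ 18464 billion.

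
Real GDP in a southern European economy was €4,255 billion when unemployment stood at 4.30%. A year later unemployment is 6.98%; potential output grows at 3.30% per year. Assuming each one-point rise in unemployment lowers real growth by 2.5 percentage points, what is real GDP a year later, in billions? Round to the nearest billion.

€4,110 billion

Δu = 6.98 - 4.3 = 2.68 points.
Okun's law (growth form): g_Y = g_Y* - β × Δu = 3.30 - 2.5 × (2.68) = 3.3 - 6.7 = -3.4%.
Real GDP in the next year = 4255 × (1 - 3.4/100) = 4255 × 0.966 ≈ 4110 billion.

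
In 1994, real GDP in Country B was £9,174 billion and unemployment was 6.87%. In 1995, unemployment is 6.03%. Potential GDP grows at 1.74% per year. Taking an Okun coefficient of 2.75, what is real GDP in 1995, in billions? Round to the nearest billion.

Δu = 6.03 - 6.87 = -0.84 points.
Okun's law (growth form): g_Y = g_Y* - β × Δu = 1.74 - 2.75 × (-0.84) = 1.74 + 2.31 = 4.05%.
Real GDP in the next year = 9174 × (1 + 4.05/100) = 9174 × 1.0405 ≈ 9546 billion.

£9,546 billion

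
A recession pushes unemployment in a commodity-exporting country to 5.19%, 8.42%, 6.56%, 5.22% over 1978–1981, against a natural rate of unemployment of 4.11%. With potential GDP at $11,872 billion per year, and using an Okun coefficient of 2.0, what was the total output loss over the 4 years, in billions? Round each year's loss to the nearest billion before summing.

Year 1978: gap = -2.0 × (5.19 - 4.11) = -2.16%, loss ≈ 11872 × 2.16/100 ≈ 256.
Year 1979: gap = -2.0 × (8.42 - 4.11) = -8.62%, loss ≈ 11872 × 8.62/100 ≈ 1023.
Year 1980: gap = -2.0 × (6.56 - 4.11) = -4.9%, loss ≈ 11872 × 4.9/100 ≈ 582.
Year 1981: gap = -2.0 × (5.22 - 4.11) = -2.22%, loss ≈ 11872 × 2.22/100 ≈ 264.
Total lost output = 256 + 1023 + 582 + 264 = 2125 billion.

$2,125 billion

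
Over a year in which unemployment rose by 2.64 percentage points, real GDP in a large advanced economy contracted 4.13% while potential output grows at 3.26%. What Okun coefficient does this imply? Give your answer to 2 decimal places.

β ≈ 2.80

Growth form: g_Y = g_Y* - β × Δu, so β = (g_Y* - g_Y)/Δu.
β = (3.26 + 4.13)/2.64 = 7.39/2.64 = 2.80.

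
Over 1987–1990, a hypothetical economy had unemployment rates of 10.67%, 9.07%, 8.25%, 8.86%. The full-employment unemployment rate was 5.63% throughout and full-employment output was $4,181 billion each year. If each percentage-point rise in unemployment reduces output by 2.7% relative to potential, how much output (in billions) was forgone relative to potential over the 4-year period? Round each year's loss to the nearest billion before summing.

$1,618 billion

Year 1987: gap = -2.7 × (10.67 - 5.63) = -13.608%, loss ≈ 4181 × 13.608/100 ≈ 569.
Year 1988: gap = -2.7 × (9.07 - 5.63) = -9.288%, loss ≈ 4181 × 9.288/100 ≈ 388.
Year 1989: gap = -2.7 × (8.25 - 5.63) = -7.074%, loss ≈ 4181 × 7.074/100 ≈ 296.
Year 1990: gap = -2.7 × (8.86 - 5.63) = -8.721%, loss ≈ 4181 × 8.721/100 ≈ 365.
Total lost output = 569 + 388 + 296 + 365 = 1618 billion.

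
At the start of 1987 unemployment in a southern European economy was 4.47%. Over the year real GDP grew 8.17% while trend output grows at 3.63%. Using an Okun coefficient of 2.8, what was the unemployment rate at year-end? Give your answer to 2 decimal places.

Growth-rate Okun's law: g_Y = g_Y* - β × Δu, so Δu = (g_Y* - g_Y)/β.
Δu = (3.63 - 8.17)/2.8 = -4.54/2.8 = -1.62 percentage points.
Year-end unemployment = 4.47 - 1.62 = 2.85%.

2.85%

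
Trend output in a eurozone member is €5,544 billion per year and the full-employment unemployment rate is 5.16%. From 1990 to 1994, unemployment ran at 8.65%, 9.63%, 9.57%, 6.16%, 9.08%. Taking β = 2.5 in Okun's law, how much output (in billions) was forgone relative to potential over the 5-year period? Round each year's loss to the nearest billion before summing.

€2,397 billion

Year 1990: gap = -2.5 × (8.65 - 5.16) = -8.725%, loss ≈ 5544 × 8.725/100 ≈ 484.
Year 1991: gap = -2.5 × (9.63 - 5.16) = -11.175%, loss ≈ 5544 × 11.175/100 ≈ 620.
Year 1992: gap = -2.5 × (9.57 - 5.16) = -11.025%, loss ≈ 5544 × 11.025/100 ≈ 611.
Year 1993: gap = -2.5 × (6.16 - 5.16) = -2.5%, loss ≈ 5544 × 2.5/100 ≈ 139.
Year 1994: gap = -2.5 × (9.08 - 5.16) = -9.8%, loss ≈ 5544 × 9.8/100 ≈ 543.
Total lost output = 484 + 620 + 611 + 139 + 543 = 2397 billion.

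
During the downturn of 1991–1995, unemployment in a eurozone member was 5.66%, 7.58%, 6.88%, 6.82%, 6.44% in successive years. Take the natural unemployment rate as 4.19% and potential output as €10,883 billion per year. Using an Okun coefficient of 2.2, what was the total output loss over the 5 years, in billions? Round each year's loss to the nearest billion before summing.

€2,977 billion

Year 1991: gap = -2.2 × (5.66 - 4.19) = -3.234%, loss ≈ 10883 × 3.234/100 ≈ 352.
Year 1992: gap = -2.2 × (7.58 - 4.19) = -7.458%, loss ≈ 10883 × 7.458/100 ≈ 812.
Year 1993: gap = -2.2 × (6.88 - 4.19) = -5.918%, loss ≈ 10883 × 5.918/100 ≈ 644.
Year 1994: gap = -2.2 × (6.82 - 4.19) = -5.786%, loss ≈ 10883 × 5.786/100 ≈ 630.
Year 1995: gap = -2.2 × (6.44 - 4.19) = -4.95%, loss ≈ 10883 × 4.95/100 ≈ 539.
Total lost output = 352 + 812 + 644 + 630 + 539 = 2977 billion.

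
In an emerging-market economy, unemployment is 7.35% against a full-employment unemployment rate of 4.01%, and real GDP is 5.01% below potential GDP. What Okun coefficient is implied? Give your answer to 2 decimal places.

β ≈ 1.50

Okun's law: output gap = -β × (u - u*).
-5.01 = -β × (7.35 - 4.01) = -β × 3.34, so β = 5.01/3.34 = 1.50.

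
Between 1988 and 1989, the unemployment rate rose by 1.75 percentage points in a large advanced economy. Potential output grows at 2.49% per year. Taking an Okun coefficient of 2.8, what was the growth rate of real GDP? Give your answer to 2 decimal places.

Growth-rate Okun's law: g_Y = g_Y* - β × Δu.
g_Y = 2.49 - 2.8 × (1.75) = 2.49 - 4.9 = -2.41%, i.e. -2.41% to 2 d.p.

-2.41%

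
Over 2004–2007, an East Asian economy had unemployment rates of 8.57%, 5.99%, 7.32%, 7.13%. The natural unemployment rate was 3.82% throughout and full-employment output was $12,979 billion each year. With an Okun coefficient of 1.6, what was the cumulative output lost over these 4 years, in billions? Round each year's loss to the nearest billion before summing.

Year 2004: gap = -1.6 × (8.57 - 3.82) = -7.6%, loss ≈ 12979 × 7.6/100 ≈ 986.
Year 2005: gap = -1.6 × (5.99 - 3.82) = -3.472%, loss ≈ 12979 × 3.472/100 ≈ 451.
Year 2006: gap = -1.6 × (7.32 - 3.82) = -5.6%, loss ≈ 12979 × 5.6/100 ≈ 727.
Year 2007: gap = -1.6 × (7.13 - 3.82) = -5.296%, loss ≈ 12979 × 5.296/100 ≈ 687.
Total lost output = 986 + 451 + 727 + 687 = 2851 billion.

$2,851 billion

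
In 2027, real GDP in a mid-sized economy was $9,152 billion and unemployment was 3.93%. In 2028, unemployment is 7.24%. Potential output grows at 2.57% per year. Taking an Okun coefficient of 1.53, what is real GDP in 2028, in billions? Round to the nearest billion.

$8,924 billion

Δu = 7.24 - 3.93 = 3.31 points.
Okun's law (growth form): g_Y = g_Y* - β × Δu = 2.57 - 1.53 × (3.31) = 2.57 - 5.0643 = -2.4943%.
Real GDP in the next year = 9152 × (1 - 2.4943/100) = 9152 × 0.975057 ≈ 8924 billion.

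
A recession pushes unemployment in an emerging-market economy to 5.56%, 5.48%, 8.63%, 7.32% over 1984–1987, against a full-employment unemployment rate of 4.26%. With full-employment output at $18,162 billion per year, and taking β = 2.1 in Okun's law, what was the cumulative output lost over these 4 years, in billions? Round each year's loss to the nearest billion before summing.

$3,795 billion

Year 1984: gap = -2.1 × (5.56 - 4.26) = -2.73%, loss ≈ 18162 × 2.73/100 ≈ 496.
Year 1985: gap = -2.1 × (5.48 - 4.26) = -2.562%, loss ≈ 18162 × 2.562/100 ≈ 465.
Year 1986: gap = -2.1 × (8.63 - 4.26) = -9.177%, loss ≈ 18162 × 9.177/100 ≈ 1667.
Year 1987: gap = -2.1 × (7.32 - 4.26) = -6.426%, loss ≈ 18162 × 6.426/100 ≈ 1167.
Total lost output = 496 + 465 + 1667 + 1167 = 3795 billion.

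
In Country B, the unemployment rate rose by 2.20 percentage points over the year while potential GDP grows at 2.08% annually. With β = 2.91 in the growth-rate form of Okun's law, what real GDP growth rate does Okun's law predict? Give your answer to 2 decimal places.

-4.32%

Growth-rate Okun's law: g_Y = g_Y* - β × Δu.
g_Y = 2.08 - 2.91 × (2.20) = 2.08 - 6.402 = -4.322%, i.e. -4.32% to 2 d.p.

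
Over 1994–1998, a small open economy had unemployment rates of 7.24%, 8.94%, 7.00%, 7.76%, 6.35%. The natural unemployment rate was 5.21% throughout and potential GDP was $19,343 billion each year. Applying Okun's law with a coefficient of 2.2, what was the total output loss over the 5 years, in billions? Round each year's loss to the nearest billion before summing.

$4,783 billion

Year 1994: gap = -2.2 × (7.24 - 5.21) = -4.466%, loss ≈ 19343 × 4.466/100 ≈ 864.
Year 1995: gap = -2.2 × (8.94 - 5.21) = -8.206%, loss ≈ 19343 × 8.206/100 ≈ 1587.
Year 1996: gap = -2.2 × (7 - 5.21) = -3.938%, loss ≈ 19343 × 3.938/100 ≈ 762.
Year 1997: gap = -2.2 × (7.76 - 5.21) = -5.61%, loss ≈ 19343 × 5.61/100 ≈ 1085.
Year 1998: gap = -2.2 × (6.35 - 5.21) = -2.508%, loss ≈ 19343 × 2.508/100 ≈ 485.
Total lost output = 864 + 1587 + 762 + 1085 + 485 = 4783 billion.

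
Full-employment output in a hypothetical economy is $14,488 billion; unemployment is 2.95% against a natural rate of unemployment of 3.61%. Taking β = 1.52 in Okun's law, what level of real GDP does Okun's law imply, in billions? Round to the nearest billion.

Unemployment gap = 2.95 - 3.61 = -0.66 points, so the output gap is -1.52 × (-0.66) = 1.0032%.
Actual GDP = 14488 × (1 + 1.0032/100) = 14488 × 1.010032 ≈ 14633 billion.

$14,633 billion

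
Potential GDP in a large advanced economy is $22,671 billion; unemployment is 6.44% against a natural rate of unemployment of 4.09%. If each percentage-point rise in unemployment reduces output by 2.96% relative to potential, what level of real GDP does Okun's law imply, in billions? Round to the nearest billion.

$21,094 billion

Unemployment gap = 6.44 - 4.09 = 2.35 points, so the output gap is -2.96 × 2.35 = -6.956%.
Actual GDP = 22671 × (1 - 6.956/100) = 22671 × 0.93044 ≈ 21094 billion.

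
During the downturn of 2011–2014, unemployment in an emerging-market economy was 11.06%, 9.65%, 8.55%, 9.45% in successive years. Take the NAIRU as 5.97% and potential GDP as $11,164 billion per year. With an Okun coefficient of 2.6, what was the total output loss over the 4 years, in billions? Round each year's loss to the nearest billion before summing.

$4,304 billion

Year 2011: gap = -2.6 × (11.06 - 5.97) = -13.234%, loss ≈ 11164 × 13.234/100 ≈ 1477.
Year 2012: gap = -2.6 × (9.65 - 5.97) = -9.568%, loss ≈ 11164 × 9.568/100 ≈ 1068.
Year 2013: gap = -2.6 × (8.55 - 5.97) = -6.708%, loss ≈ 11164 × 6.708/100 ≈ 749.
Year 2014: gap = -2.6 × (9.45 - 5.97) = -9.048%, loss ≈ 11164 × 9.048/100 ≈ 1010.
Total lost output = 1477 + 1068 + 749 + 1010 = 4304 billion.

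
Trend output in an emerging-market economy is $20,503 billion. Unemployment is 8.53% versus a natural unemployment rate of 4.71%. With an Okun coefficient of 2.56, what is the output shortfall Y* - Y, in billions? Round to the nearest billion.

Output gap = -2.56 × (8.53 - 4.71) = -2.56 × 3.82 = -9.7792%.
Actual GDP ≈ 20503 × 0.902208 ≈ 18498 billion, so the shortfall is 20503 - 18498 = 2005 billion.

$2,005 billion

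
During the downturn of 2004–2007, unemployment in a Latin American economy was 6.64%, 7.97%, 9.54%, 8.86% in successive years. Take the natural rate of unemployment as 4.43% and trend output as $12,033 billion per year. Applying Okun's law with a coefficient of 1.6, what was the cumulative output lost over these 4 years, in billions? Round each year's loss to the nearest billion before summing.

$2,944 billion

Year 2004: gap = -1.6 × (6.64 - 4.43) = -3.536%, loss ≈ 12033 × 3.536/100 ≈ 425.
Year 2005: gap = -1.6 × (7.97 - 4.43) = -5.664%, loss ≈ 12033 × 5.664/100 ≈ 682.
Year 2006: gap = -1.6 × (9.54 - 4.43) = -8.176%, loss ≈ 12033 × 8.176/100 ≈ 984.
Year 2007: gap = -1.6 × (8.86 - 4.43) = -7.088%, loss ≈ 12033 × 7.088/100 ≈ 853.
Total lost output = 425 + 682 + 984 + 853 = 2944 billion.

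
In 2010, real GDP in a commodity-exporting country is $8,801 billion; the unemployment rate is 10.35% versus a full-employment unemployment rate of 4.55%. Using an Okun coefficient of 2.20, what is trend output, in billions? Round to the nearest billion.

$10,088 billion

Unemployment gap = 10.35 - 4.55 = 5.8 points, so output gap = -2.2 × 5.8 = -12.76%.
Since Y = Y* × (1 + gap/100), Y* = 8801/0.8724 ≈ 10088 billion.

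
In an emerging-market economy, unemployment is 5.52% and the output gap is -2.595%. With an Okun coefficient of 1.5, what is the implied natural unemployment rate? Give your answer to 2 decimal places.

3.79%

From Okun's law, u - u* = -(output gap)/β = -(-2.595)/1.5 = 1.73 points.
So u* = 5.52 - 1.73 = 3.79%.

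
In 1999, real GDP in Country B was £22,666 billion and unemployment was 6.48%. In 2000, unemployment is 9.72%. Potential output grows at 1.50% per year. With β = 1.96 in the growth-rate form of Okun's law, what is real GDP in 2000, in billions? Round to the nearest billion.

£21,567 billion

Δu = 9.72 - 6.48 = 3.24 points.
Okun's law (growth form): g_Y = g_Y* - β × Δu = 1.50 - 1.96 × (3.24) = 1.5 - 6.3504 = -4.8504%.
Real GDP in the next year = 22666 × (1 - 4.8504/100) = 22666 × 0.951496 ≈ 21567 billion.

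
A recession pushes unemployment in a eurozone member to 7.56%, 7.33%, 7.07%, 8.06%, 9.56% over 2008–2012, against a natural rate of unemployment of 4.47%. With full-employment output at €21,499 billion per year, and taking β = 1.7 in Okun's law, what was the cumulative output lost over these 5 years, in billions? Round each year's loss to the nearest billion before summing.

€6,296 billion

Year 2008: gap = -1.7 × (7.56 - 4.47) = -5.253%, loss ≈ 21499 × 5.253/100 ≈ 1129.
Year 2009: gap = -1.7 × (7.33 - 4.47) = -4.862%, loss ≈ 21499 × 4.862/100 ≈ 1045.
Year 2010: gap = -1.7 × (7.07 - 4.47) = -4.42%, loss ≈ 21499 × 4.42/100 ≈ 950.
Year 2011: gap = -1.7 × (8.06 - 4.47) = -6.103%, loss ≈ 21499 × 6.103/100 ≈ 1312.
Year 2012: gap = -1.7 × (9.56 - 4.47) = -8.653%, loss ≈ 21499 × 8.653/100 ≈ 1860.
Total lost output = 1129 + 1045 + 950 + 1312 + 1860 = 6296 billion.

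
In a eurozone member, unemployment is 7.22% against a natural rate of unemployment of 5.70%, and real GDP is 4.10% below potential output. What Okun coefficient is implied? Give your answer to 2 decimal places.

Okun's law: output gap = -β × (u - u*).
-4.10 = -β × (7.22 - 5.7) = -β × 1.52, so β = 4.1/1.52 = 2.70.

β ≈ 2.70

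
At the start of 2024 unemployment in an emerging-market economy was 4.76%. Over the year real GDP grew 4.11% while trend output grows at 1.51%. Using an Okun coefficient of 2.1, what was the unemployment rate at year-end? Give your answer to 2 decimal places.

Growth-rate Okun's law: g_Y = g_Y* - β × Δu, so Δu = (g_Y* - g_Y)/β.
Δu = (1.51 - 4.11)/2.1 = -2.6/2.1 = -1.24 percentage points.
Year-end unemployment = 4.76 - 1.24 = 3.52%.

3.52%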